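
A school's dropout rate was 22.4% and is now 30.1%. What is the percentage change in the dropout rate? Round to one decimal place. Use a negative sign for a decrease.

34.4%

The change is 30.1 − 22.4 = 7.7 percentage points.
Relative to the original 22.4%, that is 7.7 ÷ 22.4 ≈ 34.4%.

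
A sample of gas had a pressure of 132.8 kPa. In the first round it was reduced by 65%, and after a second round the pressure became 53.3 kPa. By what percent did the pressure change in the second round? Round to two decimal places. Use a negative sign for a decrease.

After the first round: 132.8 × 0.35 = 46.48.
Second-round multiplier: 53.3 ÷ 46.48 ≈ 1.14673.
That is a change of 14.67%.

14.67%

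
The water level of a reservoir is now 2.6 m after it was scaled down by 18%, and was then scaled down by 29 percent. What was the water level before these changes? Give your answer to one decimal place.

Undoing the 29% decrease: 2.6 ÷ 0.71 ≈ 3.661972.
Undoing the 18% decrease: 3.661972 ÷ 0.82 ≈ 4.5 m.

4.5 m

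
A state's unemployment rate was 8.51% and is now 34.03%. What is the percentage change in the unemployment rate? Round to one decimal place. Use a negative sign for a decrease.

The change is 34.03 − 8.51 = 25.52 percentage points.
Relative to the original 8.51%, that is 25.52 ÷ 8.51 ≈ 299.9%.

299.9%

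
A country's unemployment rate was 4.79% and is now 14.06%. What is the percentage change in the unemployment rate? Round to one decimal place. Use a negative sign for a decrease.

The change is 14.06 − 4.79 = 9.27 percentage points.
Relative to the original 4.79%, that is 9.27 ÷ 4.79 ≈ 193.5%.

193.5%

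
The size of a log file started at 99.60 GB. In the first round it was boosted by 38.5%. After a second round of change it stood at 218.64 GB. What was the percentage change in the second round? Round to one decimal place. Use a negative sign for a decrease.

58.5%

After the first round: 99.60 × 1.385 = 137.946.
Second-round multiplier: 218.64 ÷ 137.946 ≈ 1.58497.
That is a change of 58.5%.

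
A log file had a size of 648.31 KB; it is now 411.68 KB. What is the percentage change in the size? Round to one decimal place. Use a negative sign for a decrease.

-36.5%

Change: 411.68 − 648.31 = -236.63.
Relative to the original: -236.63 ÷ 648.31 ≈ -36.5%.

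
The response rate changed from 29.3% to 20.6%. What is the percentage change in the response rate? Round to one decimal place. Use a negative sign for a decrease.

The change is 20.6 − 29.3 = -8.7 percentage points.
Relative to the original 29.3%, that is -8.7 ÷ 29.3 ≈ -29.7%.

-29.7%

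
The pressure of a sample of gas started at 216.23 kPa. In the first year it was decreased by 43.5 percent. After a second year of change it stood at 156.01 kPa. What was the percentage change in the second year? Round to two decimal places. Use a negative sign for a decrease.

After the first year: 216.23 × 0.565 = 122.16995.
Second-year multiplier: 156.01 ÷ 122.16995 ≈ 1.276992.
That is a change of 27.70%.

27.70%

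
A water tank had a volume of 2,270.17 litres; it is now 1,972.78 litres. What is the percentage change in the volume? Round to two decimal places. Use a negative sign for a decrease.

-13.10%

Change: 1,972.78 − 2,270.17 = -297.39.
Relative to the original: -297.39 ÷ 2,270.17 ≈ -13.10%.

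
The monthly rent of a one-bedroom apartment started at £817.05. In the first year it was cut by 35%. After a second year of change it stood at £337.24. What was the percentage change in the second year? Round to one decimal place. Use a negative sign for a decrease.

After the first year: £817.05 × 0.65 = £531.0825.
Second-year multiplier: £337.24 ÷ £531.0825 ≈ 0.635.
That is a change of -36.5%.

-36.5%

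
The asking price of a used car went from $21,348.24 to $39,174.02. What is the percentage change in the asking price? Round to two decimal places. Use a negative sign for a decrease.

83.50%

Change: $39,174.02 − $21,348.24 = $17,825.78.
Relative to the original: $17,825.78 ÷ $21,348.24 ≈ 83.50%.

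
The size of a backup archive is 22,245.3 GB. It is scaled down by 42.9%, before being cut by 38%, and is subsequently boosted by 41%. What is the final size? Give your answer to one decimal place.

11,104.1 GB

Apply the 42.9% decrease: 22,245.3 × 0.571 = 12702.0663.
Apply the 38% decrease: 12702.0663 × 0.62 = 7875.281106.
41% increase: 7875.281106 × 1.41 = 11104.14635946 ≈ 11,104.1.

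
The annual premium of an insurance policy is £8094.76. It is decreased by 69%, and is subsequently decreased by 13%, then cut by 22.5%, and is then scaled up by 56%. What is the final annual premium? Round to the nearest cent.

£2639.44

Each change multiplies by a factor: 0.31 × 0.87 × 0.775 × 1.56 = 0.3260673.
£8094.76 × 0.3260673 = £2639.436537348 ≈ £2639.44.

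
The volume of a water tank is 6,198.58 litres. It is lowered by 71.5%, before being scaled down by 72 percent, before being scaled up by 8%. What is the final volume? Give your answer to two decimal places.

After the 71.5% decrease: 6,198.58 × 0.285 = 1766.5953.
72% decrease: 1766.5953 × 0.28 = 494.646684.
After the 8% increase: 494.646684 × 1.08 = 534.21841872 ≈ 534.22.

534.22 litres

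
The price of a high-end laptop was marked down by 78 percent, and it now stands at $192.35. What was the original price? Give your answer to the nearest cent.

The overall multiplier applied was 0.22.
So the original price was $192.35 ÷ 0.22 ≈ $874.32.

$874.32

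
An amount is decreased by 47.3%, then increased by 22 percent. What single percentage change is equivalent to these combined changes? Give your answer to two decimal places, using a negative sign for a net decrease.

A 47.3% decrease multiplies by 0.527.
Then a 22% increase: 0.527 × 1.22 = 0.64294.
Overall factor 0.64294, i.e. -35.71%.

-35.71%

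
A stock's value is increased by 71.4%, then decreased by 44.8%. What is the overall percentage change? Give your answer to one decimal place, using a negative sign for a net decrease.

-5.4%

The combined multiplier is 1.714 × 0.552 = 0.946128.
That corresponds to a decrease of 5.4%.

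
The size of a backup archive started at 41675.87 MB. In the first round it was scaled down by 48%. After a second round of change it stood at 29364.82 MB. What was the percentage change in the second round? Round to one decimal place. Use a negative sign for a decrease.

After the first round: 41675.87 × 0.52 = 21671.4524.
Second-round multiplier: 29364.82 ÷ 21671.4524 ≈ 1.355.
That is a change of 35.5%.

35.5%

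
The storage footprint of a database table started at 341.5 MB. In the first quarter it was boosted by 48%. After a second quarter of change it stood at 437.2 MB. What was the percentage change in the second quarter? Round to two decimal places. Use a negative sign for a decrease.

-13.50%

After the first quarter: 341.5 × 1.48 = 505.42.
Second-quarter multiplier: 437.2 ÷ 505.42 ≈ 0.865023.
That is a change of -13.50%.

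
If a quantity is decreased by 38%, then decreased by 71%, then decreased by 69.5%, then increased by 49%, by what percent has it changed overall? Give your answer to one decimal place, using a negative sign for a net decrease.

A 38% decrease multiplies by 0.62.
Then a 71% decrease: 0.62 × 0.29 = 0.1798.
Then a 69.5% decrease: 0.1798 × 0.305 = 0.054839.
Then a 49% increase: 0.054839 × 1.49 = 0.08171011.
Overall factor 0.08171011, i.e. -91.8%.

-91.8%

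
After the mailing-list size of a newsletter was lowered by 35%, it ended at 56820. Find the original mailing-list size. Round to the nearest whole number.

The overall multiplier applied was 0.65.
So the original mailing-list size was 56820 ÷ 0.65 ≈ 87415.

87415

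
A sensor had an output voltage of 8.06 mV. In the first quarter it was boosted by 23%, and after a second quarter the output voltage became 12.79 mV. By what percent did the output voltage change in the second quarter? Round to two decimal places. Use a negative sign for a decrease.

After the first quarter: 8.06 × 1.23 = 9.9138.
Second-quarter multiplier: 12.79 ÷ 9.9138 ≈ 1.290121.
That is a change of 29.01%.

29.01%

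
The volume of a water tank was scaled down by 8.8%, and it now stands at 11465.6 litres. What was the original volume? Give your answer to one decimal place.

The overall multiplier applied was 0.912.
So the original volume was 11465.6 ÷ 0.912 ≈ 12571.9 litres.

12571.9 litres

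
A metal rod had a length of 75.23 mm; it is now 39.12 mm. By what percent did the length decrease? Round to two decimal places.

48.00%

Change: 39.12 − 75.23 = -36.11.
Relative to the original: -36.11 ÷ 75.23 ≈ -48.00%.
So the length decreased by 48.00%.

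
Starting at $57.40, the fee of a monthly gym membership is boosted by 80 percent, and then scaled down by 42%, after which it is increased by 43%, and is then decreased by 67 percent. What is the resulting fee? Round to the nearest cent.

Each change multiplies by a factor: 1.8 × 0.58 × 1.43 × 0.33 = 0.4926636.
$57.40 × 0.4926636 = $28.27889064 ≈ $28.28.

$28.28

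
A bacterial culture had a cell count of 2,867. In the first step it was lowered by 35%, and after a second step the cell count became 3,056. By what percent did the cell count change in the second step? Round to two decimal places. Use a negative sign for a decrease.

After the first step: 2,867 × 0.65 = 1863.55.
Second-step multiplier: 3,056 ÷ 1863.55 ≈ 1.639881.
That is a change of 63.99%.

63.99%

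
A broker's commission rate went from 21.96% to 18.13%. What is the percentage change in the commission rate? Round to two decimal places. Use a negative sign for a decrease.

-17.44%

The change is 18.13 − 21.96 = -3.83 percentage points.
Relative to the original 21.96%, that is -3.83 ÷ 21.96 ≈ -17.44%.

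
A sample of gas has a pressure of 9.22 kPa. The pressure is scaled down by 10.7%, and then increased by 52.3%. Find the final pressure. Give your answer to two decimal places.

Each change multiplies by a factor: 0.893 × 1.523 = 1.360039.
9.22 × 1.360039 = 12.53955958 ≈ 12.54.

12.54 kPa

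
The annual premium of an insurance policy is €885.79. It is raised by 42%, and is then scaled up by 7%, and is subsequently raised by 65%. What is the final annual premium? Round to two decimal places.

€2220.68

Each change multiplies by a factor: 1.42 × 1.07 × 1.65 = 2.50701.
€885.79 × 2.50701 = €2220.6843879 ≈ €2220.68.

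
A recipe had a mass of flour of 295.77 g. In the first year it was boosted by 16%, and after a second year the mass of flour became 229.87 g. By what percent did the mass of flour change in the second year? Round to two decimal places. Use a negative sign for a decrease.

After the first year: 295.77 × 1.16 = 343.0932.
Second-year multiplier: 229.87 ÷ 343.0932 ≈ 0.669993.
That is a change of -33.00%.

-33.00%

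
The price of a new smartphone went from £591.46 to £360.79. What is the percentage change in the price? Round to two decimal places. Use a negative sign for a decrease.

Change: £360.79 − £591.46 = -£230.67.
Relative to the original: -£230.67 ÷ £591.46 ≈ -39.00%.

-39.00%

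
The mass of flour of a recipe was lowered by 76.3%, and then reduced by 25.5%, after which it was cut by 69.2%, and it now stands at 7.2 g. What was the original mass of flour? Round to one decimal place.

132.4 g

Undoing the 69.2% decrease: 7.2 ÷ 0.308 ≈ 23.376623.
Undoing the 25.5% decrease: 23.376623 ÷ 0.745 ≈ 31.378017.
Undoing the 76.3% decrease: 31.378017 ÷ 0.237 ≈ 132.4 g.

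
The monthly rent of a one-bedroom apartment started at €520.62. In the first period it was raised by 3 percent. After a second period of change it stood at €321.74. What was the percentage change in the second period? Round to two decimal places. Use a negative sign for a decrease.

After the first period: €520.62 × 1.03 = €536.2386.
Second-period multiplier: €321.74 ÷ €536.2386 ≈ 0.599994.
That is a change of -40.00%.

-40.00%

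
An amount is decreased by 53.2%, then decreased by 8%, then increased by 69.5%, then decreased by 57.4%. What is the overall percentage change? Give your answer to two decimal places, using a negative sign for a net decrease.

-68.91%

The combined multiplier is 0.468 × 0.92 × 1.695 × 0.426 = 0.3108944592.
That corresponds to a decrease of 68.91%.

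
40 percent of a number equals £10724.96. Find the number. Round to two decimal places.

£10724.96 ÷ 0.4 = £26812.40.

£26812.40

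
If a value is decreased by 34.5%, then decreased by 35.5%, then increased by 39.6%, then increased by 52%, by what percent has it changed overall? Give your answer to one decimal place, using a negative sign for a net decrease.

A 34.5% decrease multiplies by 0.655.
Then a 35.5% decrease: 0.655 × 0.645 = 0.422475.
Then a 39.6% increase: 0.422475 × 1.396 = 0.5897751.
Then a 52% increase: 0.5897751 × 1.52 = 0.896458152.
Overall factor 0.896458152, i.e. -10.4%.

-10.4%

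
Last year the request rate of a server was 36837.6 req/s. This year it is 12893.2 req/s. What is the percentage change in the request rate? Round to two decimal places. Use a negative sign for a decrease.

-65.00%

Change: 12893.2 − 36837.6 = -23944.4.
Relative to the original: -23944.4 ÷ 36837.6 ≈ -65.00%.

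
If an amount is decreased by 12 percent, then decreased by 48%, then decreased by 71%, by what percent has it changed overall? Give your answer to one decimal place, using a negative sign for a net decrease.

The combined multiplier is 0.88 × 0.52 × 0.29 = 0.132704.
That corresponds to a decrease of 86.7%.

-86.7%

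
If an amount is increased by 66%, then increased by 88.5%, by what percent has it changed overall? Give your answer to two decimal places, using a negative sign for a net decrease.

212.91%

A 66% increase multiplies by 1.66.
Then an 88.5% increase: 1.66 × 1.885 = 3.1291.
Overall factor 3.1291, i.e. 212.91%.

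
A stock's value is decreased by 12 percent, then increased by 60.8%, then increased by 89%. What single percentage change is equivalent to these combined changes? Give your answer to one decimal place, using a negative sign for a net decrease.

A 12% decrease multiplies by 0.88.
Then a 60.8% increase: 0.88 × 1.608 = 1.41504.
Then an 89% increase: 1.41504 × 1.89 = 2.6744256.
Overall factor 2.6744256, i.e. 167.4%.

167.4%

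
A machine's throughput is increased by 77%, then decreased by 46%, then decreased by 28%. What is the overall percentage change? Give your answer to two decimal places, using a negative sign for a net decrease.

-31.18%

The combined multiplier is 1.77 × 0.54 × 0.72 = 0.688176.
That corresponds to a decrease of 31.18%.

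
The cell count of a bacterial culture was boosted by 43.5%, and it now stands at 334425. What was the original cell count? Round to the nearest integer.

233049

The overall multiplier applied was 1.435.
So the original cell count was 334425 ÷ 1.435 ≈ 233049.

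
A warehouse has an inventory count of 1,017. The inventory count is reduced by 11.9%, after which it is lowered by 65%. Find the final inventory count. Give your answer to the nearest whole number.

314

Each change multiplies by a factor: 0.881 × 0.35 = 0.30835.
1,017 × 0.30835 = 313.59195 ≈ 314.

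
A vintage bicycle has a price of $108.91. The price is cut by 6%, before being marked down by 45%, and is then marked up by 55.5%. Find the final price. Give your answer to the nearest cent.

$87.56

After the 6% decrease: $108.91 × 0.94 = $102.3754.
After the 45% decrease: $102.3754 × 0.55 = $56.30647.
55.5% increase: $56.30647 × 1.555 = $87.55656085 ≈ $87.56.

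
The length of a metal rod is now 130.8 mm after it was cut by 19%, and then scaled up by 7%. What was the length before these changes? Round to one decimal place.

150.9 mm

The overall multiplier applied was 0.81 × 1.07 = 0.8667.
So the original length was 130.8 ÷ 0.8667 ≈ 150.9 mm.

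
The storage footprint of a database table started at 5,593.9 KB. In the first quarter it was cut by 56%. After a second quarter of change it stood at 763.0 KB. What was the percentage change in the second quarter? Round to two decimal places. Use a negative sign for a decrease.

After the first quarter: 5,593.9 × 0.44 = 2461.316.
Second-quarter multiplier: 763.0 ÷ 2461.316 ≈ 0.309997.
That is a change of -69.00%.

-69.00%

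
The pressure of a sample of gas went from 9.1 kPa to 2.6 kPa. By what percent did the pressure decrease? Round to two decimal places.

71.43%

Change: 2.6 − 9.1 = -6.5.
Relative to the original: -6.5 ÷ 9.1 ≈ -71.43%.
So the pressure decreased by 71.43%.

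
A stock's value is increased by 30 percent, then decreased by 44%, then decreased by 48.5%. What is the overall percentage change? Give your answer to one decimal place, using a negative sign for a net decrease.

-62.5%

A 30% increase multiplies by 1.3.
Then a 44% decrease: 1.3 × 0.56 = 0.728.
Then a 48.5% decrease: 0.728 × 0.515 = 0.37492.
Overall factor 0.37492, i.e. -62.5%.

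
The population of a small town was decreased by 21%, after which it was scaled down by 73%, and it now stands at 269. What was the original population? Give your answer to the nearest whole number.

The overall multiplier applied was 0.79 × 0.27 = 0.2133.
So the original population was 269 ÷ 0.2133 ≈ 1261.

1261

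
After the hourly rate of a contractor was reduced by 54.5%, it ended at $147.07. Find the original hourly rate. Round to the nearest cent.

The overall multiplier applied was 0.455.
So the original hourly rate was $147.07 ÷ 0.455 ≈ $323.23.

$323.23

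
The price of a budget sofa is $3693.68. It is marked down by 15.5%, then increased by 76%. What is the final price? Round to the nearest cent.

Each change multiplies by a factor: 0.845 × 1.76 = 1.4872.
$3693.68 × 1.4872 = $5493.240896 ≈ $5493.24.

$5493.24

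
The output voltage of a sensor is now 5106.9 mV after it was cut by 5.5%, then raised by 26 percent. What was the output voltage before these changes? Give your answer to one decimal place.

Undoing the 26% increase: 5106.9 ÷ 1.26 ≈ 4053.095238.
Undoing the 5.5% decrease: 4053.095238 ÷ 0.945 ≈ 4289.0 mV.

4289.0 mV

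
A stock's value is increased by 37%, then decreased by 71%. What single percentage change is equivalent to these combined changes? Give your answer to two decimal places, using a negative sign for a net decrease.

-60.27%

A 37% increase multiplies by 1.37.
Then a 71% decrease: 1.37 × 0.29 = 0.3973.
Overall factor 0.3973, i.e. -60.27%.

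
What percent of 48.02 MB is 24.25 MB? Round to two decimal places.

24.25 MB ÷ 48.02 MB ≈ 50.50%.

50.50%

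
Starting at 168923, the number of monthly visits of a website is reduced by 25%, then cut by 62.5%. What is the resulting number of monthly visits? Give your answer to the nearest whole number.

47510

Apply the 25% decrease: 168923 × 0.75 = 126692.25.
62.5% decrease: 126692.25 × 0.375 = 47509.59375 ≈ 47510.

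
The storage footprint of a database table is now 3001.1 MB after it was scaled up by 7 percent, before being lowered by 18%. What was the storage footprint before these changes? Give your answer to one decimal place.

3420.4 MB

The overall multiplier applied was 1.07 × 0.82 = 0.8774.
So the original storage footprint was 3001.1 ÷ 0.8774 ≈ 3420.4 MB.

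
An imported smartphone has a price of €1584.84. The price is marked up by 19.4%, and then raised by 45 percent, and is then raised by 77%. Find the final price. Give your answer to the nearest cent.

Each change multiplies by a factor: 1.194 × 1.45 × 1.77 = 3.064401.
€1584.84 × 3.064401 = €4856.58528084 ≈ €4856.59.

€4856.59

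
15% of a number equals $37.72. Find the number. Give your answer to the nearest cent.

$37.72 ÷ 0.15 ≈ $251.47.

$251.47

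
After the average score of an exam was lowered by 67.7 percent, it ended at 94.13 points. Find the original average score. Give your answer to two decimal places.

The overall multiplier applied was 0.323.
So the original average score was 94.13 ÷ 0.323 ≈ 291.42 points.

291.42 points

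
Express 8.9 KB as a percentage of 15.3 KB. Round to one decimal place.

58.2%

8.9 KB ÷ 15.3 KB ≈ 58.2%.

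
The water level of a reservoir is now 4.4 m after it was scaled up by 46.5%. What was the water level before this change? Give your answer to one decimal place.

3.0 m

The overall multiplier applied was 1.465.
So the original water level was 4.4 ÷ 1.465 ≈ 3.0 m.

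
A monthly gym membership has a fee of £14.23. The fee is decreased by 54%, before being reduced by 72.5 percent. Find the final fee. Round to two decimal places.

£1.80

Each change multiplies by a factor: 0.46 × 0.275 = 0.1265.
£14.23 × 0.1265 = £1.800095 ≈ £1.80.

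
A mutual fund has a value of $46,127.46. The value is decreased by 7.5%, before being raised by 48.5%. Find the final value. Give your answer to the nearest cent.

Each change multiplies by a factor: 0.925 × 1.485 = 1.373625.
$46,127.46 × 1.373625 = $63361.8322425 ≈ $63,361.83.

$63,361.83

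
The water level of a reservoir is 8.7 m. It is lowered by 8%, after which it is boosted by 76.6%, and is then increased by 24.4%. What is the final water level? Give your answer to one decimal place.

17.6 m

Each change multiplies by a factor: 0.92 × 1.766 × 1.244 = 2.02115168.
8.7 × 2.02115168 = 17.584019616 ≈ 17.6.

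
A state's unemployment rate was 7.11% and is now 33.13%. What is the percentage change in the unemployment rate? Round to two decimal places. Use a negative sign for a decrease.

365.96%

The change is 33.13 − 7.11 = 26.02 percentage points.
Relative to the original 7.11%, that is 26.02 ÷ 7.11 ≈ 365.96%.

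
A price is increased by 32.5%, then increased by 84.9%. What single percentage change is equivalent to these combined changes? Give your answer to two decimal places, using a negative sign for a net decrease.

144.99%

A 32.5% increase multiplies by 1.325.
Then an 84.9% increase: 1.325 × 1.849 = 2.449925.
Overall factor 2.449925, i.e. 144.99%.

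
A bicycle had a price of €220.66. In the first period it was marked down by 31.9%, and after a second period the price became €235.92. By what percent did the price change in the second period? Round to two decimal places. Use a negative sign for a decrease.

57.00%

After the first period: €220.66 × 0.681 = €150.26946.
Second-period multiplier: €235.92 ÷ €150.26946 ≈ 1.56998.
That is a change of 57.00%.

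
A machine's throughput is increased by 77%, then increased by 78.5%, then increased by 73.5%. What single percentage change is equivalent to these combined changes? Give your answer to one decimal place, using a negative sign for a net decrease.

A 77% increase multiplies by 1.77.
Then a 78.5% increase: 1.77 × 1.785 = 3.15945.
Then a 73.5% increase: 3.15945 × 1.735 = 5.48164575.
Overall factor 5.48164575, i.e. 448.2%.

448.2%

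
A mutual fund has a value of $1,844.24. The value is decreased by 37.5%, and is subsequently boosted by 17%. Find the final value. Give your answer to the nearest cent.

$1,348.60

Each change multiplies by a factor: 0.625 × 1.17 = 0.73125.
$1,844.24 × 0.73125 = $1348.6005 ≈ $1,348.60.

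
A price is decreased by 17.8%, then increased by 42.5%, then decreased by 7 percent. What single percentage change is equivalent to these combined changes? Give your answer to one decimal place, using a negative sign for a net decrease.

8.9%

The combined multiplier is 0.822 × 1.425 × 0.93 = 1.0893555.
That corresponds to an increase of 8.9%.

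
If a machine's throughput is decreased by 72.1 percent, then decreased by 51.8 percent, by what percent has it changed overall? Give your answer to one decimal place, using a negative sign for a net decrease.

-86.6%

The combined multiplier is 0.279 × 0.482 = 0.134478.
That corresponds to a decrease of 86.6%.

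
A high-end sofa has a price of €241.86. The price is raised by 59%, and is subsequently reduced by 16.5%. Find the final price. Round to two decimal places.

€321.11

Each change multiplies by a factor: 1.59 × 0.835 = 1.32765.
€241.86 × 1.32765 = €321.105429 ≈ €321.11.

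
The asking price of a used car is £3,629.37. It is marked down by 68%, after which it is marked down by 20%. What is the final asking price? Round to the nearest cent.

Each change multiplies by a factor: 0.32 × 0.8 = 0.256.
£3,629.37 × 0.256 = £929.11872 ≈ £929.12.

£929.12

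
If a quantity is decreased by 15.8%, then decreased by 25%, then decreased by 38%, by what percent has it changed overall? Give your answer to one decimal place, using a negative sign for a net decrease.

The combined multiplier is 0.842 × 0.75 × 0.62 = 0.39153.
That corresponds to a decrease of 60.8%.

-60.8%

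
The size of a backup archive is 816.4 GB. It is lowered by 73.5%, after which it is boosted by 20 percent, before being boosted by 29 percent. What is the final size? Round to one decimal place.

334.9 GB

Each change multiplies by a factor: 0.265 × 1.2 × 1.29 = 0.41022.
816.4 × 0.41022 = 334.903608 ≈ 334.9.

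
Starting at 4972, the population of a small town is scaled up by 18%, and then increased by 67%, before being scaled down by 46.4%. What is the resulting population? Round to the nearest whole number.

After the 18% increase: 4972 × 1.18 = 5866.96.
After the 67% increase: 5866.96 × 1.67 = 9797.8232.
After the 46.4% decrease: 9797.8232 × 0.536 = 5251.6332352 ≈ 5252.

5252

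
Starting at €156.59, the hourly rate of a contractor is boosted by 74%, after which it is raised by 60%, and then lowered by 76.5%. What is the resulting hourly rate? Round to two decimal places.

Each change multiplies by a factor: 1.74 × 1.6 × 0.235 = 0.65424.
€156.59 × 0.65424 = €102.4474416 ≈ €102.45.

€102.45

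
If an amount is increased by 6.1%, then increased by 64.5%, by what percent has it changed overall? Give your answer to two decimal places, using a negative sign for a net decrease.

The combined multiplier is 1.061 × 1.645 = 1.745345.
That corresponds to an increase of 74.53%.

74.53%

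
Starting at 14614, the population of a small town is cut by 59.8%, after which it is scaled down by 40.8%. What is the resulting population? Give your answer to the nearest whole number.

3478

59.8% decrease: 14614 × 0.402 = 5874.828.
40.8% decrease: 5874.828 × 0.592 = 3477.898176 ≈ 3478.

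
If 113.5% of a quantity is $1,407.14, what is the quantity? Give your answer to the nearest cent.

$1,239.77

$1,407.14 ÷ 1.135 ≈ $1,239.77.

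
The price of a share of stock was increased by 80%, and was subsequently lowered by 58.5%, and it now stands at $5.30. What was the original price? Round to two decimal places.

$7.10

Undoing the 58.5% decrease: $5.30 ÷ 0.415 ≈ $12.771084.
Undoing the 80% increase: $12.771084 ÷ 1.8 ≈ $7.10.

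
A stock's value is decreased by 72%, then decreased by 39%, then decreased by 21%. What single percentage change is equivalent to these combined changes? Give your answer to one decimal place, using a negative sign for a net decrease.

The combined multiplier is 0.28 × 0.61 × 0.79 = 0.134932.
That corresponds to a decrease of 86.5%.

-86.5%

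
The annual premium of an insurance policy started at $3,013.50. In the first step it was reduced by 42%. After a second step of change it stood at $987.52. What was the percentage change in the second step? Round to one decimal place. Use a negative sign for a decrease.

After the first step: $3,013.50 × 0.58 = $1747.83.
Second-step multiplier: $987.52 ÷ $1747.83 ≈ 0.565.
That is a change of -43.5%.

-43.5%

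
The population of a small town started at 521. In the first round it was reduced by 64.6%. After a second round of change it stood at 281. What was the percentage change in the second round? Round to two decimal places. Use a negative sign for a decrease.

After the first round: 521 × 0.354 = 184.434.
Second-round multiplier: 281 ÷ 184.434 ≈ 1.52358.
That is a change of 52.36%.

52.36%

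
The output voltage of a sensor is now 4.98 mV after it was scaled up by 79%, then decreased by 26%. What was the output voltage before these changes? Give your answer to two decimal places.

3.76 mV

Undoing the 26% decrease: 4.98 ÷ 0.74 ≈ 6.72973.
Undoing the 79% increase: 6.72973 ÷ 1.79 ≈ 3.76 mV.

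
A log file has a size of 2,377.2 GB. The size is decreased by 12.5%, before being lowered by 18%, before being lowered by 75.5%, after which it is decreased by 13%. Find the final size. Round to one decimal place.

363.6 GB

12.5% decrease: 2,377.2 × 0.875 = 2080.05.
Apply the 18% decrease: 2080.05 × 0.82 = 1705.641.
Apply the 75.5% decrease: 1705.641 × 0.245 = 417.882045.
13% decrease: 417.882045 × 0.87 = 363.55737915 ≈ 363.6.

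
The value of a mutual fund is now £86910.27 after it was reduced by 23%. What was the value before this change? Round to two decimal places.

The overall multiplier applied was 0.77.
So the original value was £86910.27 ÷ 0.77 ≈ £112870.48.

£112870.48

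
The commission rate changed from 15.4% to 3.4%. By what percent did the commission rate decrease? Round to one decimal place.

The change is 3.4 − 15.4 = -12.0 percentage points.
Relative to the original 15.4%, that is -12.0 ÷ 15.4 ≈ -77.9%.
So the commission rate fell by 77.9%.

77.9%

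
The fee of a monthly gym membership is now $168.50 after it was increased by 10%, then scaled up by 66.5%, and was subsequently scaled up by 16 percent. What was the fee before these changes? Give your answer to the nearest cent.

Undoing the 16% increase: $168.50 ÷ 1.16 ≈ $145.258621.
Undoing the 66.5% increase: $145.258621 ÷ 1.665 ≈ $87.242415.
Undoing the 10% increase: $87.242415 ÷ 1.1 ≈ $79.31.

$79.31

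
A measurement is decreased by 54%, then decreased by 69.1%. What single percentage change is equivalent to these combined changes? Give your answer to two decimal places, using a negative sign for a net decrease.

The combined multiplier is 0.46 × 0.309 = 0.14214.
That corresponds to a decrease of 85.79%.

-85.79%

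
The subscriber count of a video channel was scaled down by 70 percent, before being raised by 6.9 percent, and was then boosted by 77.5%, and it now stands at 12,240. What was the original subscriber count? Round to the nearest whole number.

The overall multiplier applied was 0.3 × 1.069 × 1.775 = 0.5692425.
So the original subscriber count was 12,240 ÷ 0.5692425 ≈ 21,502.

21,502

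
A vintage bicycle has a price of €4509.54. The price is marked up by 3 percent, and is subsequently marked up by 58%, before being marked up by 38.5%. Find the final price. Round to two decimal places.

Each change multiplies by a factor: 1.03 × 1.58 × 1.385 = 2.253949.
€4509.54 × 2.253949 = €10164.27317346 ≈ €10164.27.

€10164.27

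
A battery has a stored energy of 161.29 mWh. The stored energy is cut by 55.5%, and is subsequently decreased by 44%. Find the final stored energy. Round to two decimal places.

40.19 mWh

55.5% decrease: 161.29 × 0.445 = 71.77405.
After the 44% decrease: 71.77405 × 0.56 = 40.193468 ≈ 40.19.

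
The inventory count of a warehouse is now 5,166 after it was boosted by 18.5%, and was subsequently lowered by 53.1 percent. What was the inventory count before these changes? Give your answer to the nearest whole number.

9,295

Undoing the 53.1% decrease: 5,166 ÷ 0.469 ≈ 11014.925373.
Undoing the 18.5% increase: 11014.925373 ÷ 1.185 ≈ 9,295.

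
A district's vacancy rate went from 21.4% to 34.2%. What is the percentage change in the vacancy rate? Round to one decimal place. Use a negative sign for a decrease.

The change is 34.2 − 21.4 = 12.8 percentage points.
Relative to the original 21.4%, that is 12.8 ÷ 21.4 ≈ 59.8%.

59.8%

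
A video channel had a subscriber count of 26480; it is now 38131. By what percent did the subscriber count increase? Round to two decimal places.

44.00%

Change: 38131 − 26480 = 11651.
Relative to the original: 11651 ÷ 26480 ≈ 44.00%.
So the subscriber count increased by 44.00%.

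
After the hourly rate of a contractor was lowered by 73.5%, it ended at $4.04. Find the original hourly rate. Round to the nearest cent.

$15.25

The overall multiplier applied was 0.265.
So the original hourly rate was $4.04 ÷ 0.265 ≈ $15.25.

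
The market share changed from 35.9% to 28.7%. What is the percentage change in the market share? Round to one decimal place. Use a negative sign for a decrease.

-20.1%

The change is 28.7 − 35.9 = -7.2 percentage points.
Relative to the original 35.9%, that is -7.2 ÷ 35.9 ≈ -20.1%.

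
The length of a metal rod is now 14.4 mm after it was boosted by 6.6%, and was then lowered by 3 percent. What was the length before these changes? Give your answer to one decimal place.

13.9 mm

Undoing the 3% decrease: 14.4 ÷ 0.97 ≈ 14.845361.
Undoing the 6.6% increase: 14.845361 ÷ 1.066 ≈ 13.9 mm.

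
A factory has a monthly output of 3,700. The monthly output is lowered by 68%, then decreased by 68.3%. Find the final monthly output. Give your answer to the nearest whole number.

375

Each change multiplies by a factor: 0.32 × 0.317 = 0.10144.
3,700 × 0.10144 = 375.328 ≈ 375.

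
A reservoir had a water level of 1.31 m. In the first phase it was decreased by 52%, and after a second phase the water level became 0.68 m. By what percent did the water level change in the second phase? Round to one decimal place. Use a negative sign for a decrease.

After the first phase: 1.31 × 0.48 = 0.6288.
Second-phase multiplier: 0.68 ÷ 0.6288 ≈ 1.08142.
That is a change of 8.1%.

8.1%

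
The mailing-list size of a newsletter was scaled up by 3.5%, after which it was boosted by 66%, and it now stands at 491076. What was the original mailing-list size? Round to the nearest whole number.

285825

Undoing the 66% increase: 491076 ÷ 1.66 ≈ 295828.915663.
Undoing the 3.5% increase: 295828.915663 ÷ 1.035 ≈ 285825.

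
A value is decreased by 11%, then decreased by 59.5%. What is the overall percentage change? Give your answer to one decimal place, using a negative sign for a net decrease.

The combined multiplier is 0.89 × 0.405 = 0.36045.
That corresponds to a decrease of 64.0%.

-64.0%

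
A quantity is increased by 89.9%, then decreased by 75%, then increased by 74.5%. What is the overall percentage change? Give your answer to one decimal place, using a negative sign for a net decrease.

The combined multiplier is 1.899 × 0.25 × 1.745 = 0.82843875.
That corresponds to a decrease of 17.2%.

-17.2%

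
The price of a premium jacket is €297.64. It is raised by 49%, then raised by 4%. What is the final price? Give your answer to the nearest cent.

€461.22

Each change multiplies by a factor: 1.49 × 1.04 = 1.5496.
€297.64 × 1.5496 = €461.222944 ≈ €461.22.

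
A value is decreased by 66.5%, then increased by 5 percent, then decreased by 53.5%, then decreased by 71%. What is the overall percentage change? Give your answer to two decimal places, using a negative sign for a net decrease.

-95.26%

A 66.5% decrease multiplies by 0.335.
Then a 5% increase: 0.335 × 1.05 = 0.35175.
Then a 53.5% decrease: 0.35175 × 0.465 = 0.16356375.
Then a 71% decrease: 0.16356375 × 0.29 = 0.0474334875.
Overall factor 0.0474334875, i.e. -95.26%.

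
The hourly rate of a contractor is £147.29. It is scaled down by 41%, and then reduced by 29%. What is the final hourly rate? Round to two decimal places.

Apply the 41% decrease: £147.29 × 0.59 = £86.9011.
After the 29% decrease: £86.9011 × 0.71 = £61.699781 ≈ £61.70.

£61.70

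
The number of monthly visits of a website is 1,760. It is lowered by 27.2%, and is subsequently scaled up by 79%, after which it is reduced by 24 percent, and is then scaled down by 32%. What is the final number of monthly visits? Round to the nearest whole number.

After the 27.2% decrease: 1,760 × 0.728 = 1281.28.
After the 79% increase: 1281.28 × 1.79 = 2293.4912.
After the 24% decrease: 2293.4912 × 0.76 = 1743.053312.
After the 32% decrease: 1743.053312 × 0.68 = 1185.27625216 ≈ 1,185.

1,185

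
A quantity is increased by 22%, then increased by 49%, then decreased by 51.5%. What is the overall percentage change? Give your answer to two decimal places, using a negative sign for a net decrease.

The combined multiplier is 1.22 × 1.49 × 0.485 = 0.881633.
That corresponds to a decrease of 11.84%.

-11.84%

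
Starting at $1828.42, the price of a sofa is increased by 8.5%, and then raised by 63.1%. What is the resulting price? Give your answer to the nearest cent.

$3235.64

After the 8.5% increase: $1828.42 × 1.085 = $1983.8357.
After the 63.1% increase: $1983.8357 × 1.631 = $3235.6360267 ≈ $3235.64.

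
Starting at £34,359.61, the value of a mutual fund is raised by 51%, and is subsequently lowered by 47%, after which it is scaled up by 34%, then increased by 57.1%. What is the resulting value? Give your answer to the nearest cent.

Apply the 51% increase: £34,359.61 × 1.51 = £51883.0111.
Apply the 47% decrease: £51883.0111 × 0.53 = £27497.995883.
34% increase: £27497.995883 × 1.34 = £36847.31448322.
After the 57.1% increase: £36847.31448322 × 1.571 = £57887.13105313862 ≈ £57,887.13.

£57,887.13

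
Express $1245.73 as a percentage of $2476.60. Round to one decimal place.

50.3%

$1245.73 ÷ $2476.60 ≈ 50.3%.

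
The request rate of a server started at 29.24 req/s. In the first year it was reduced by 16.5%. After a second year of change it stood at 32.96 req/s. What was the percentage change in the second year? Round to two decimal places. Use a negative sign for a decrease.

After the first year: 29.24 × 0.835 = 24.4154.
Second-year multiplier: 32.96 ÷ 24.4154 ≈ 1.349968.
That is a change of 35.00%.

35.00%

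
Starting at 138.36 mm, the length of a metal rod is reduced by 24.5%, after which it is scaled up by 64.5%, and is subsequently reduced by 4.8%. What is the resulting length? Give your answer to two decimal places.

163.59 mm

After the 24.5% decrease: 138.36 × 0.755 = 104.4618.
Apply the 64.5% increase: 104.4618 × 1.645 = 171.839661.
4.8% decrease: 171.839661 × 0.952 = 163.591357272 ≈ 163.59.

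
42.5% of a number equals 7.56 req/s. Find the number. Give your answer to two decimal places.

17.79 req/s

7.56 req/s ÷ 0.425 ≈ 17.79 req/s.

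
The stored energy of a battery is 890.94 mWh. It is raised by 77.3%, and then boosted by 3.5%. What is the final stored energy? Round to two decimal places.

Each change multiplies by a factor: 1.773 × 1.035 = 1.835055.
890.94 × 1.835055 = 1634.9239017 ≈ 1634.92.

1634.92 mWh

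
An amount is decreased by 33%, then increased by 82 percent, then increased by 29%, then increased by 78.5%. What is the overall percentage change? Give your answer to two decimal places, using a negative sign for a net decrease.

180.79%

A 33% decrease multiplies by 0.67.
Then an 82% increase: 0.67 × 1.82 = 1.2194.
Then a 29% increase: 1.2194 × 1.29 = 1.573026.
Then a 78.5% increase: 1.573026 × 1.785 = 2.80785141.
Overall factor 2.80785141, i.e. 180.79%.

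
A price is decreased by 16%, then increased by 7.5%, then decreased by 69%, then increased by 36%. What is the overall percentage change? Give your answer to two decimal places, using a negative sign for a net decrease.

-61.93%

A 16% decrease multiplies by 0.84.
Then a 7.5% increase: 0.84 × 1.075 = 0.903.
Then a 69% decrease: 0.903 × 0.31 = 0.27993.
Then a 36% increase: 0.27993 × 1.36 = 0.3807048.
Overall factor 0.3807048, i.e. -61.93%.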